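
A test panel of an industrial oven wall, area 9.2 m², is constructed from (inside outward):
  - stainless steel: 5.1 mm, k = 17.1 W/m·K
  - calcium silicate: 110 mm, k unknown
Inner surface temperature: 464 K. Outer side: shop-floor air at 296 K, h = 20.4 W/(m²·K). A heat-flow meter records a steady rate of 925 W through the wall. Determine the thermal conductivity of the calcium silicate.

Thermal resistances in series:
R_stainless steel = L/(kA) = 0.0051/(17.1×9.2) = 3.242×10^-5 K/W
R_outer film = 1/(h_o·A) = 1/(20.4×9.2) = 0.005328 K/W
Sum of known resistances R_other = 0.005361 K/W
Total R = ΔT/Q = 168/925 = 0.1816 K/W
R_calcium silicate = R_total − R_other = 0.1763 K/W
k = L/(R·A) = 0.11/(0.1763×9.2)

k ≈ 0.0678 W/(m·K)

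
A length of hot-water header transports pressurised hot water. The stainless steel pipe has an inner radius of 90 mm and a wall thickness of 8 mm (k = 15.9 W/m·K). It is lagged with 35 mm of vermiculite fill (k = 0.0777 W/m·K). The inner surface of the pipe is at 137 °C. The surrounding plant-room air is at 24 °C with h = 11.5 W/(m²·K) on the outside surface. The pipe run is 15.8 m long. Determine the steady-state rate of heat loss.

For a radial system each layer contributes R = ln(r_out/r_in)/(2πkL); films add R = 1/(hA).
R_stainless steel pipe wall = ln(98/90)/(2π×15.9×15.8) = 5.395×10^-5 K/W
R_vermiculite fill = ln(133/98)/(2π×0.0777×15.8) = 0.03959 K/W
R_outer film = 1/(h_o·2πr_oL) = 1/(11.5×2π×0.133×15.8) = 0.006586 K/W
R_total = 0.04623 K/W
Q = ΔT/R_total = 113/0.04623

Q ≈ 2440 W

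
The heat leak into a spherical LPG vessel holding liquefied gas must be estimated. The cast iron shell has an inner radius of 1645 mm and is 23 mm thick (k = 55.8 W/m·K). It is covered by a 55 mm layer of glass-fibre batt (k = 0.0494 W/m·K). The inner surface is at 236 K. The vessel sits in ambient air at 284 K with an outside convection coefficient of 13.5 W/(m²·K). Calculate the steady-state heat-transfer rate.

Each spherical layer contributes R = (1/r_i − 1/r_o)/(4πk):
R_cast iron shell = (1/1.645 − 1/1.668)/(4π×55.8) = 1.195×10^-5 K/W
R_glass-fibre batt = (1/1.668 − 1/1.723)/(4π×0.0494) = 0.03083 K/W
R_outer film = 1/(h·4πr_o²) = 1/(13.5×4π×1.723²) = 0.001986 K/W
R_total = 0.03283 K/W
Q = ΔT/R_total = 48/0.03283

Q ≈ 1460 W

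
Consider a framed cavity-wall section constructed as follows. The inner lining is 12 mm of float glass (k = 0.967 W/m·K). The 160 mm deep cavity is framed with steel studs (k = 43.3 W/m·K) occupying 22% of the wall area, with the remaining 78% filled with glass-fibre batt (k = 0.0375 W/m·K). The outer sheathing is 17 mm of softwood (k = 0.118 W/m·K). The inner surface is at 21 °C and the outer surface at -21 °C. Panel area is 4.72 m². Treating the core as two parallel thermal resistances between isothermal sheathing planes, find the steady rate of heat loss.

Sheathing layers in series; stud and cavity paths in parallel between them.
R_inner = 0.012/(0.967×4.72) = 0.002629 K/W
R_stud  = 0.16/(43.3×0.22×4.72) = 0.003559 K/W
R_cav   = 0.16/(0.0375×0.78×4.72) = 1.159 K/W
1/R_core = 1/R_stud + 1/R_cav → R_core = 0.003548 K/W
R_outer = 0.017/(0.118×4.72) = 0.03052 K/W
R_total = 0.0367 K/W
Q = ΔT/R_total = 42/0.0367

Q ≈ 1140 W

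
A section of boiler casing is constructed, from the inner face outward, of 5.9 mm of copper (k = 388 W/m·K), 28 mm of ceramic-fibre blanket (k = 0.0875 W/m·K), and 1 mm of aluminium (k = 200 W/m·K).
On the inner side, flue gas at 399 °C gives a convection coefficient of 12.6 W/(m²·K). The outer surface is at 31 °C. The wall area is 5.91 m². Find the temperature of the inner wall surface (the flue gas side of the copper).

Thermal resistances in series:
R_inner film = 1/(h_i·A) = 1/(12.6×5.91) = 0.01343 K/W
R_copper = L/(kA) = 0.0059/(388×5.91) = 2.573×10^-6 K/W
R_ceramic-fibre blanket = L/(kA) = 0.028/(0.0875×5.91) = 0.05415 K/W
R_aluminium = L/(kA) = 0.001/(200×5.91) = 8.46×10^-7 K/W
R_total = 0.06758 K/W;  Q = ΔT/R_total = 368/0.06758 = 5446 W
T_interface = T_inner − Q·ΣR(inner→interface) = 399 − 5450×0.01343

T ≈ 326 °C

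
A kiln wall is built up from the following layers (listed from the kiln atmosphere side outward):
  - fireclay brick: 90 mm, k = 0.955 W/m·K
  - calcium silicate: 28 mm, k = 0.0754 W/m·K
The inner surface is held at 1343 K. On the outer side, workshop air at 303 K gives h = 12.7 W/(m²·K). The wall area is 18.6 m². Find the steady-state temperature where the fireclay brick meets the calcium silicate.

T ≈ 1160 K

Thermal resistances in series:
R_fireclay brick = L/(kA) = 0.09/(0.955×18.6) = 0.005067 K/W
R_calcium silicate = L/(kA) = 0.028/(0.0754×18.6) = 0.01997 K/W
R_outer film = 1/(h_o·A) = 1/(12.7×18.6) = 0.004233 K/W
R_total = 0.02927 K/W;  Q = ΔT/R_total = 1040/0.02927 = 35540 W
T_interface = T_inner − Q·ΣR(inner→interface) = 1343 − 35500×0.005067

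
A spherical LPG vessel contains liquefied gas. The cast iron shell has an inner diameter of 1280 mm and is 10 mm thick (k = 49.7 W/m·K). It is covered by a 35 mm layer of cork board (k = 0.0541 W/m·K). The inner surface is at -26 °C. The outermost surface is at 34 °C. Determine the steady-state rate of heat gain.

Q ≈ 519 W

Spherical conduction: R = (1/r_in − 1/r_out)/(4πk) per layer; series-sum.
R_cast iron shell = (1/0.64 − 1/0.65)/(4π×49.7) = 3.849×10^-5 K/W
R_cork board = (1/0.65 − 1/0.685)/(4π×0.0541) = 0.1156 K/W
R_total = 0.1157 K/W
Q = ΔT/R_total = 60/0.1157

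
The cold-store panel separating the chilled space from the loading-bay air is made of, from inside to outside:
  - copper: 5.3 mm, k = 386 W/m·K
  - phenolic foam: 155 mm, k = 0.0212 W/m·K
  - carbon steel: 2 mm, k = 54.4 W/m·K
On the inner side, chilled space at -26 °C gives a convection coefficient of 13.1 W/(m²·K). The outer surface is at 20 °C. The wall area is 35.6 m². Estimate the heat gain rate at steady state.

Q ≈ 222 W

Series thermal resistances:
R_inner film = 1/(h_i·A) = 1/(13.1×35.6) = 0.002144 K/W
R_copper = L/(kA) = 0.0053/(386×35.6) = 3.857×10^-7 K/W
R_phenolic foam = L/(kA) = 0.155/(0.0212×35.6) = 0.2054 K/W
R_carbon steel = L/(kA) = 0.002/(54.4×35.6) = 1.033×10^-6 K/W
R_total = 0.2075 K/W
Q = ΔT / R_total = 46 / 0.2075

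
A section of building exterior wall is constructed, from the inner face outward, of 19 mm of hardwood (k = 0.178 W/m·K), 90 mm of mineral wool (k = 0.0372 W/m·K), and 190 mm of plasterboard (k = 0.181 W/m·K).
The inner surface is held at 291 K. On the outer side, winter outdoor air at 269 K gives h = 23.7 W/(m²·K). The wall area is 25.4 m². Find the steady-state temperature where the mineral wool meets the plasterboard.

Model the wall as resistances in series:
R_hardwood = L/(kA) = 0.019/(0.178×25.4) = 0.004202 K/W
R_mineral wool = L/(kA) = 0.09/(0.0372×25.4) = 0.09525 K/W
R_plasterboard = L/(kA) = 0.19/(0.181×25.4) = 0.04133 K/W
R_outer film = 1/(h_o·A) = 1/(23.7×25.4) = 0.001661 K/W
R_total = 0.1424 K/W;  Q = ΔT/R_total = 22/0.1424 = 154.4 W
T_interface = T_inner − Q·ΣR(inner→interface) = 291 − 154×0.09945

T ≈ 276 K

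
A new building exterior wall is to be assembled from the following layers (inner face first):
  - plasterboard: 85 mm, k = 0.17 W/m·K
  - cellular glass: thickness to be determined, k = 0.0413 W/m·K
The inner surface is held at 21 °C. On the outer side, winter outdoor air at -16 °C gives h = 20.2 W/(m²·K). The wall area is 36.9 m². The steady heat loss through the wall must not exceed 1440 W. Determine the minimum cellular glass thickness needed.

Series thermal resistances:
R_plasterboard = L/(kA) = 0.085/(0.17×36.9) = 0.01355 K/W
R_outer film = 1/(h_o·A) = 1/(20.2×36.9) = 0.001342 K/W
Sum of the known resistances R_other = 0.01489 K/W
Required total resistance R_tot = ΔT/Q_allow = 37/1440 = 0.02569 K/W
R_cellular glass = R_tot − R_other = 0.0108 K/W
L = R·k·A = 0.0108×0.0413×36.9

L ≈ 16.5 mm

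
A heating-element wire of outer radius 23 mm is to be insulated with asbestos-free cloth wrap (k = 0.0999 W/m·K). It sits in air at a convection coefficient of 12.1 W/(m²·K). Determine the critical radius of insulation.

r_cr ≈ 8.26 mm

For a cylinder r_cr = k/h = 0.0999/12.1
r_cr = 8.26 mm; since the bare radius (23 mm) is above r_cr, any added insulation will reduce heat loss.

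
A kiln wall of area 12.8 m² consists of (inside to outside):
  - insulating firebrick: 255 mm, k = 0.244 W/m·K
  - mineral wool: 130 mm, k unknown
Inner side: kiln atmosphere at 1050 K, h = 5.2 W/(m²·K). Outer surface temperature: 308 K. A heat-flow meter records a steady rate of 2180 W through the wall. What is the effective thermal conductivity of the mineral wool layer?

k ≈ 0.0417 W/(m·K)

Thermal resistances in series:
R_inner film = 1/(h_i·A) = 1/(5.2×12.8) = 0.01502 K/W
R_insulating firebrick = L/(kA) = 0.255/(0.244×12.8) = 0.08165 K/W
Sum of known resistances R_other = 0.09667 K/W
Total R = ΔT/Q = 742/2180 = 0.3404 K/W
R_mineral wool = R_total − R_other = 0.2437 K/W
k = L/(R·A) = 0.13/(0.2437×12.8)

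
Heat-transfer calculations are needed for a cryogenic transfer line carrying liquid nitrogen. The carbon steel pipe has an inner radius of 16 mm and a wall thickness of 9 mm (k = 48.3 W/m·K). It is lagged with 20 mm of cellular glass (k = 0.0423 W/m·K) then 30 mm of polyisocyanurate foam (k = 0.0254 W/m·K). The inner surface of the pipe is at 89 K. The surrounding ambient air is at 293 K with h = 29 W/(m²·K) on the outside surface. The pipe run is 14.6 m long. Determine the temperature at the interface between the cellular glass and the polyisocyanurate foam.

Cylindrical conduction, so R = ln(r₂/r₁)/(2πkL) per layer, in series:
R_carbon steel pipe wall = ln(25/16)/(2π×48.3×14.6) = 1.007×10^-4 K/W
R_cellular glass = ln(45/25)/(2π×0.0423×14.6) = 0.1515 K/W
R_polyisocyanurate foam = ln(75/45)/(2π×0.0254×14.6) = 0.2192 K/W
R_outer film = 1/(h_o·2πr_oL) = 1/(29×2π×0.075×14.6) = 0.005012 K/W
R_total = 0.3758 K/W
Q = ΔT/R_total = 204/0.3758
Q = 543 W
T_interface = T_inner + Q·ΣR(inner→interface) = 89 + 543×0.1516

T ≈ 171 K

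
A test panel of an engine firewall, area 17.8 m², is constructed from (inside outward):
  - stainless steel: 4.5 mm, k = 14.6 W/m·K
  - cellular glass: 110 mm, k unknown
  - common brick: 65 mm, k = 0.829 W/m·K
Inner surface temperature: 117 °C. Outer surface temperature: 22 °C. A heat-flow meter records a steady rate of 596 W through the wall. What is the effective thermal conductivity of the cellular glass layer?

k ≈ 0.0399 W/(m·K)

Using the resistance-network approach (series):
R_stainless steel = L/(kA) = 0.0045/(14.6×17.8) = 1.732×10^-5 K/W
R_common brick = L/(kA) = 0.065/(0.829×17.8) = 0.004405 K/W
Sum of known resistances R_other = 0.004422 K/W
Total R = ΔT/Q = 95/596 = 0.1594 K/W
R_cellular glass = R_total − R_other = 0.155 K/W
k = L/(R·A) = 0.11/(0.155×17.8)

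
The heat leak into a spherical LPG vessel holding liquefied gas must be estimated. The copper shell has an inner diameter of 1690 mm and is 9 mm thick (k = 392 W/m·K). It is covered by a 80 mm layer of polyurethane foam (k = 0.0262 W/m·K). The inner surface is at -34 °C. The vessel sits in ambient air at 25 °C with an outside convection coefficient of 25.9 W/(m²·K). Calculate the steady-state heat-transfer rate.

Q ≈ 191 W

Radial (spherical) resistances in series:
R_copper shell = (1/0.845 − 1/0.854)/(4π×392) = 2.532×10^-6 K/W
R_polyurethane foam = (1/0.854 − 1/0.934)/(4π×0.0262) = 0.3046 K/W
R_outer film = 1/(h·4πr_o²) = 1/(25.9×4π×0.934²) = 0.003522 K/W
R_total = 0.3082 K/W
Q = ΔT/R_total = 59/0.3082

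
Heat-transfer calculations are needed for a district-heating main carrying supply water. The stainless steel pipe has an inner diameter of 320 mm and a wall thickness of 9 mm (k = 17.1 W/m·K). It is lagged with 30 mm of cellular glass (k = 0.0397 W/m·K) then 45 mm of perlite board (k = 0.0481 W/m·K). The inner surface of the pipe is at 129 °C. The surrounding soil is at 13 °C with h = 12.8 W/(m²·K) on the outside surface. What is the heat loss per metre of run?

q′ ≈ 84 W/m

Radial resistances (cylindrical: R_cond = ln(r_o/r_i)/(2πkL), R_conv = 1/(h·2πrL)):
R_stainless steel pipe wall = ln(169/160)/(2π×17.1×1) = 5.093×10^-4 K/W
R_cellular glass = ln(199/169)/(2π×0.0397×1) = 0.6551 K/W
R_perlite board = ln(244/199)/(2π×0.0481×1) = 0.6746 K/W
R_outer film = 1/(h_o·2πr_oL) = 1/(12.8×2π×0.244×1) = 0.05096 K/W
R_total = 1.381 K/W
Q = ΔT/R_total = 116/1.381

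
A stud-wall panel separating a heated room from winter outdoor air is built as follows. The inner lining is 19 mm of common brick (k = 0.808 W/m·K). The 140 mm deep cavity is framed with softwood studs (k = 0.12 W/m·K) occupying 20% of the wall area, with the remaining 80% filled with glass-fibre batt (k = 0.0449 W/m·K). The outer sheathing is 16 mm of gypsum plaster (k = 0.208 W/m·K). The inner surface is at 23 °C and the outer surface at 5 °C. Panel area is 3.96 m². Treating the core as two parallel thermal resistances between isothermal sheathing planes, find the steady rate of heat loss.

Q ≈ 29.3 W

Sheathing layers in series; stud and cavity paths in parallel between them.
R_inner = 0.019/(0.808×3.96) = 0.005938 K/W
R_stud  = 0.14/(0.12×0.2×3.96) = 1.473 K/W
R_cav   = 0.14/(0.0449×0.8×3.96) = 0.9842 K/W
1/R_core = 1/R_stud + 1/R_cav → R_core = 0.59 K/W
R_outer = 0.016/(0.208×3.96) = 0.01943 K/W
R_total = 0.6154 K/W
Q = ΔT/R_total = 18/0.6154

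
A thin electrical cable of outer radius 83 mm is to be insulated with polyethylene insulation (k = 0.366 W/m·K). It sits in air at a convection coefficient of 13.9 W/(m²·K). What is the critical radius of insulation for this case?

r_cr ≈ 26.3 mm

For a cylinder r_cr = k/h = 0.366/13.9
r_cr = 26.3 mm; since the bare radius (83 mm) is above r_cr, any added insulation will reduce heat loss.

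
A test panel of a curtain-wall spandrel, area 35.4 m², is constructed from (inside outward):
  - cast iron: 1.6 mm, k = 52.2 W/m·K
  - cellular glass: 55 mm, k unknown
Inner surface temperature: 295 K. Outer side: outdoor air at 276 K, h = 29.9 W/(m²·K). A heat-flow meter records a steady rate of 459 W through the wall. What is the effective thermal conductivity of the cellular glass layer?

k ≈ 0.0384 W/(m·K)

Treating each layer as a thermal resistance in series:
R_cast iron = L/(kA) = 0.0016/(52.2×35.4) = 8.659×10^-7 K/W
R_outer film = 1/(h_o·A) = 1/(29.9×35.4) = 9.448×10^-4 K/W
Sum of known resistances R_other = 9.456×10^-4 K/W
Total R = ΔT/Q = 19/459 = 0.04139 K/W
R_cellular glass = R_total − R_other = 0.04045 K/W
k = L/(R·A) = 0.055/(0.04045×35.4)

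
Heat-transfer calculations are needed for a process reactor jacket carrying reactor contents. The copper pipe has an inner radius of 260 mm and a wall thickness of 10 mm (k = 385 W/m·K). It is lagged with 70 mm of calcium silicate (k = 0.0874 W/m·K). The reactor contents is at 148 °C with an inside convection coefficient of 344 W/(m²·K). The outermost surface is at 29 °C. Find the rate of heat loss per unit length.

q′ ≈ 282 W/m

For a radial system each layer contributes R = ln(r_out/r_in)/(2πkL); films add R = 1/(hA).
R_inner film = 1/(h_i·2πr₁L) = 1/(344×2π×0.26×1) = 0.001779 K/W
R_copper pipe wall = ln(270/260)/(2π×385×1) = 1.56×10^-5 K/W
R_calcium silicate = ln(340/270)/(2π×0.0874×1) = 0.4198 K/W
R_total = 0.4216 K/W
Q = ΔT/R_total = 119/0.4216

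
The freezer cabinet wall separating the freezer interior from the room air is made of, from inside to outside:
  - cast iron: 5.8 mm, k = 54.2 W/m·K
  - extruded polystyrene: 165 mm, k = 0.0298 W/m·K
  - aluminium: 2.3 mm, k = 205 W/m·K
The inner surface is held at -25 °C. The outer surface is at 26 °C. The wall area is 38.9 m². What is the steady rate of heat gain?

Q ≈ 358 W

Model the wall as resistances in series:
R_cast iron = L/(kA) = 0.0058/(54.2×38.9) = 2.751×10^-6 K/W
R_extruded polystyrene = L/(kA) = 0.165/(0.0298×38.9) = 0.1423 K/W
R_aluminium = L/(kA) = 0.0023/(205×38.9) = 2.884×10^-7 K/W
R_total = 0.1423 K/W
Q = ΔT / R_total = 51 / 0.1423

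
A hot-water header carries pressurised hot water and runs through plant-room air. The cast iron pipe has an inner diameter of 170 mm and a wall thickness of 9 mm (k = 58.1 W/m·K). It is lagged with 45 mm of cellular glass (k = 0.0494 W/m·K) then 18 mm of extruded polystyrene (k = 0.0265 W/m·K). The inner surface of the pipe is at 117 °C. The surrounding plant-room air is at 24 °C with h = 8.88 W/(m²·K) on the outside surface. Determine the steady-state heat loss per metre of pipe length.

Treating each annulus and film as a series resistance:
R_cast iron pipe wall = ln(94/85)/(2π×58.1×1) = 2.757×10^-4 K/W
R_cellular glass = ln(139/94)/(2π×0.0494×1) = 1.26 K/W
R_extruded polystyrene = ln(157/139)/(2π×0.0265×1) = 0.7313 K/W
R_outer film = 1/(h_o·2πr_oL) = 1/(8.88×2π×0.157×1) = 0.1142 K/W
R_total = 2.106 K/W
Q = ΔT/R_total = 93/2.106

q′ ≈ 44.2 W/m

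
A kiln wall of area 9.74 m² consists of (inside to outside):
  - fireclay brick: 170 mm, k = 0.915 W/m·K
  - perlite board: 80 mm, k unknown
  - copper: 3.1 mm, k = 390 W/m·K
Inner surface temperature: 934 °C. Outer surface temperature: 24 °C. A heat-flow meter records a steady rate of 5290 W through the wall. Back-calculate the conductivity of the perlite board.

k ≈ 0.0537 W/(m·K)

Series thermal resistances:
R_fireclay brick = L/(kA) = 0.17/(0.915×9.74) = 0.01908 K/W
R_copper = L/(kA) = 0.0031/(390×9.74) = 8.161×10^-7 K/W
Sum of known resistances R_other = 0.01908 K/W
Total R = ΔT/Q = 910/5290 = 0.172 K/W
R_perlite board = R_total − R_other = 0.1529 K/W
k = L/(R·A) = 0.08/(0.1529×9.74)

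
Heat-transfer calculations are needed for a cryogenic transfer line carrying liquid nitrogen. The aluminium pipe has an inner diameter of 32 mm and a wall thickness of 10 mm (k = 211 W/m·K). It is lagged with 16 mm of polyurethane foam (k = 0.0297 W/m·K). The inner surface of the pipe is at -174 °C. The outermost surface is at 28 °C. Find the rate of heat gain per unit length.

q′ ≈ 78.6 W/m

Per-layer cylindrical resistances, series-summed:
R_aluminium pipe wall = ln(26/16)/(2π×211×1) = 3.662×10^-4 K/W
R_polyurethane foam = ln(42/26)/(2π×0.0297×1) = 2.57 K/W
R_total = 2.57 K/W
Q = ΔT/R_total = 202/2.57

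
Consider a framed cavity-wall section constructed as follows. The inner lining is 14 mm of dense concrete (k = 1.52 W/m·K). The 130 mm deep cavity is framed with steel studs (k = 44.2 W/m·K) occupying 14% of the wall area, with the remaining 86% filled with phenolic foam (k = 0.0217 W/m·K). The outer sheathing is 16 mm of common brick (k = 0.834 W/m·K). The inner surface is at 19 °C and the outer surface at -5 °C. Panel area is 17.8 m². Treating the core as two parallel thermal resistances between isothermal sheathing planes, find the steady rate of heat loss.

Q ≈ 8660 W

Sheathing layers in series; stud and cavity paths in parallel between them.
R_inner = 0.014/(1.52×17.8) = 5.174×10^-4 K/W
R_stud  = 0.13/(44.2×0.14×17.8) = 0.00118 K/W
R_cav   = 0.13/(0.0217×0.86×17.8) = 0.3913 K/W
1/R_core = 1/R_stud + 1/R_cav → R_core = 0.001177 K/W
R_outer = 0.016/(0.834×17.8) = 0.001078 K/W
R_total = 0.002772 K/W
Q = ΔT/R_total = 24/0.002772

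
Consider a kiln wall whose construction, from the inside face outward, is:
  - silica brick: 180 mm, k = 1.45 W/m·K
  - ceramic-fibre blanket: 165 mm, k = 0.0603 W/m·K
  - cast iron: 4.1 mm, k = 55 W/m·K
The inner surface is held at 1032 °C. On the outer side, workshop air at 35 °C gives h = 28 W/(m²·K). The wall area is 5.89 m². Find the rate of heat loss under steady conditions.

Q ≈ 2030 W

Thermal resistances in series:
R_silica brick = L/(kA) = 0.18/(1.45×5.89) = 0.02108 K/W
R_ceramic-fibre blanket = L/(kA) = 0.165/(0.0603×5.89) = 0.4646 K/W
R_cast iron = L/(kA) = 0.0041/(55×5.89) = 1.266×10^-5 K/W
R_outer film = 1/(h_o·A) = 1/(28×5.89) = 0.006064 K/W
R_total = 0.4917 K/W
Q = ΔT / R_total = 997 / 0.4917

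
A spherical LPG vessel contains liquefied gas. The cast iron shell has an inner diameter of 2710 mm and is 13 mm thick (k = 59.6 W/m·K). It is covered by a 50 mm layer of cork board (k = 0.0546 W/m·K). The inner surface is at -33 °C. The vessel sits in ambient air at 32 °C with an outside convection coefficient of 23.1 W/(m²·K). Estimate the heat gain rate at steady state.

Q ≈ 1650 W

Radial (spherical) resistances in series:
R_cast iron shell = (1/1.355 − 1/1.368)/(4π×59.6) = 9.364×10^-6 K/W
R_cork board = (1/1.368 − 1/1.418)/(4π×0.0546) = 0.03757 K/W
R_outer film = 1/(h·4πr_o²) = 1/(23.1×4π×1.418²) = 0.001713 K/W
R_total = 0.03929 K/W
Q = ΔT/R_total = 65/0.03929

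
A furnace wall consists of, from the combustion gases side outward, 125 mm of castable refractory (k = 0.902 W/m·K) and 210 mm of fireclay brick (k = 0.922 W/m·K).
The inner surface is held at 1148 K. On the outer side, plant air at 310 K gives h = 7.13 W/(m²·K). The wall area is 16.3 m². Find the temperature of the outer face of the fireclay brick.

Thermal resistances in series:
R_castable refractory = L/(kA) = 0.125/(0.902×16.3) = 0.008502 K/W
R_fireclay brick = L/(kA) = 0.21/(0.922×16.3) = 0.01397 K/W
R_outer film = 1/(h_o·A) = 1/(7.13×16.3) = 0.008604 K/W
R_total = 0.03108 K/W;  Q = ΔT/R_total = 838/0.03108 = 26960 W
T_interface = T_inner − Q·ΣR(inner→interface) = 1148 − 27000×0.02248

T ≈ 542 K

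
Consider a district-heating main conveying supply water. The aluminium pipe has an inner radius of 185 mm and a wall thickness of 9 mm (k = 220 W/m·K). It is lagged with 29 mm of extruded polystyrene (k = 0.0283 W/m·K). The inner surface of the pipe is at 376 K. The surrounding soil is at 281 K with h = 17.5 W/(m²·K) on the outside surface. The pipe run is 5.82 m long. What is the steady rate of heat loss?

Cylindrical conduction, so R = ln(r₂/r₁)/(2πkL) per layer, in series:
R_aluminium pipe wall = ln(194/185)/(2π×220×5.82) = 5.905×10^-6 K/W
R_extruded polystyrene = ln(223/194)/(2π×0.0283×5.82) = 0.1346 K/W
R_outer film = 1/(h_o·2πr_oL) = 1/(17.5×2π×0.223×5.82) = 0.007007 K/W
R_total = 0.1416 K/W
Q = ΔT/R_total = 95/0.1416

Q ≈ 671 W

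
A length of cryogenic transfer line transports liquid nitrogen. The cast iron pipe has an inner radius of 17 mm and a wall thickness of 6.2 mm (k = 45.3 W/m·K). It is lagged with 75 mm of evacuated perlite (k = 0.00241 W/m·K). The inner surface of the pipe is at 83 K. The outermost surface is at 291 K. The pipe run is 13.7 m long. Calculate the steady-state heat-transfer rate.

Q ≈ 29.9 W

Per-layer cylindrical resistances, series-summed:
R_cast iron pipe wall = ln(23.2/17)/(2π×45.3×13.7) = 7.974×10^-5 K/W
R_evacuated perlite = ln(98.2/23.2)/(2π×0.00241×13.7) = 6.955 K/W
R_total = 6.955 K/W
Q = ΔT/R_total = 208/6.955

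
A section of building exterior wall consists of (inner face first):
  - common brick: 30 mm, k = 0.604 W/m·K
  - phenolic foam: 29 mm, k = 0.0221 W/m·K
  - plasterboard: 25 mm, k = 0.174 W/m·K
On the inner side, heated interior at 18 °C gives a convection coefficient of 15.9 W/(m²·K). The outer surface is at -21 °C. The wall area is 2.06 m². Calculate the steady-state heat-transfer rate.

Q ≈ 51.2 W

Series thermal resistances:
R_inner film = 1/(h_i·A) = 1/(15.9×2.06) = 0.03053 K/W
R_common brick = L/(kA) = 0.03/(0.604×2.06) = 0.02411 K/W
R_phenolic foam = L/(kA) = 0.029/(0.0221×2.06) = 0.637 K/W
R_plasterboard = L/(kA) = 0.025/(0.174×2.06) = 0.06975 K/W
R_total = 0.7614 K/W
Q = ΔT / R_total = 39 / 0.7614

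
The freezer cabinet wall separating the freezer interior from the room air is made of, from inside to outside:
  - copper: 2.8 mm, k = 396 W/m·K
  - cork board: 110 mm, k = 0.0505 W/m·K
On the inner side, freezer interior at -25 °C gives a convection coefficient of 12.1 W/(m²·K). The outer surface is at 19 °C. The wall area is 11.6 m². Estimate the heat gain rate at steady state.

Thermal resistances in series:
R_inner film = 1/(h_i·A) = 1/(12.1×11.6) = 0.007125 K/W
R_copper = L/(kA) = 0.0028/(396×11.6) = 6.095×10^-7 K/W
R_cork board = L/(kA) = 0.11/(0.0505×11.6) = 0.1878 K/W
R_total = 0.1949 K/W
Q = ΔT / R_total = 44 / 0.1949

Q ≈ 226 W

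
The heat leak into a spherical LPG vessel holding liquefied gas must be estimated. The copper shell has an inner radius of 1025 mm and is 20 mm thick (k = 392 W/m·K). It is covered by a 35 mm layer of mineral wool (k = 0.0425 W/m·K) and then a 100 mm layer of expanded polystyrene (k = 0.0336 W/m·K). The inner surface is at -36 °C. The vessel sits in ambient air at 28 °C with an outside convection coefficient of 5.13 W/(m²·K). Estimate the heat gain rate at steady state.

Radial (spherical) resistances in series:
R_copper shell = (1/1.025 − 1/1.045)/(4π×392) = 3.79×10^-6 K/W
R_mineral wool = (1/1.045 − 1/1.08)/(4π×0.0425) = 0.05807 K/W
R_expanded polystyrene = (1/1.08 − 1/1.18)/(4π×0.0336) = 0.1858 K/W
R_outer film = 1/(h·4πr_o²) = 1/(5.13×4π×1.18²) = 0.01114 K/W
R_total = 0.2551 K/W
Q = ΔT/R_total = 64/0.2551

Q ≈ 251 W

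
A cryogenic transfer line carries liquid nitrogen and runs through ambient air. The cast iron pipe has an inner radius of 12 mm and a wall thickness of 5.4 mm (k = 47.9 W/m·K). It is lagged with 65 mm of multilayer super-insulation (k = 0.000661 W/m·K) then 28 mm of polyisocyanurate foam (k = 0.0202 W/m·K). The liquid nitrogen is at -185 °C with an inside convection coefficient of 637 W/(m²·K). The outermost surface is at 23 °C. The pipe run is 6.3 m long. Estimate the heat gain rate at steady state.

Radial resistances (cylindrical: R_cond = ln(r_o/r_i)/(2πkL), R_conv = 1/(h·2πrL)):
R_inner film = 1/(h_i·2πr₁L) = 1/(637×2π×0.012×6.3) = 0.003305 K/W
R_cast iron pipe wall = ln(17.4/12)/(2π×47.9×6.3) = 1.96×10^-4 K/W
R_multilayer super-insulation = ln(82.4/17.4)/(2π×0.000661×6.3) = 59.43 K/W
R_polyisocyanurate foam = ln(110.4/82.4)/(2π×0.0202×6.3) = 0.3658 K/W
R_total = 59.8 K/W
Q = ΔT/R_total = 208/59.8

Q ≈ 3.48 W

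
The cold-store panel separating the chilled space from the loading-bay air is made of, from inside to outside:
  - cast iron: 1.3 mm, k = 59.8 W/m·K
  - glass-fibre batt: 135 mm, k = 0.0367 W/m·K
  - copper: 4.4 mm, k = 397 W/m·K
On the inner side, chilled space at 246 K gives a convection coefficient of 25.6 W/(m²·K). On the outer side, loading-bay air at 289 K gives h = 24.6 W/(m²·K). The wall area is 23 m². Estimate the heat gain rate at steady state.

Q ≈ 263 W

Using the resistance-network approach (series):
R_inner film = 1/(h_i·A) = 1/(25.6×23) = 0.001698 K/W
R_cast iron = L/(kA) = 0.0013/(59.8×23) = 9.452×10^-7 K/W
R_glass-fibre batt = L/(kA) = 0.135/(0.0367×23) = 0.1599 K/W
R_copper = L/(kA) = 0.0044/(397×23) = 4.819×10^-7 K/W
R_outer film = 1/(h_o·A) = 1/(24.6×23) = 0.001767 K/W
R_total = 0.1634 K/W
Q = ΔT / R_total = 43 / 0.1634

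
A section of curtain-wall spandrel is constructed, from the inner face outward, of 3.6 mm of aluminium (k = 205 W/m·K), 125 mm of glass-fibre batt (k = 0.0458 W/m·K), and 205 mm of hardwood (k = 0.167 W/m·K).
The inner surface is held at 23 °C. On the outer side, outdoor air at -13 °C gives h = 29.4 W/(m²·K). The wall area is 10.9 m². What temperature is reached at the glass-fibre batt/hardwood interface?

Model the wall as resistances in series:
R_aluminium = L/(kA) = 0.0036/(205×10.9) = 1.611×10^-6 K/W
R_glass-fibre batt = L/(kA) = 0.125/(0.0458×10.9) = 0.2504 K/W
R_hardwood = L/(kA) = 0.205/(0.167×10.9) = 0.1126 K/W
R_outer film = 1/(h_o·A) = 1/(29.4×10.9) = 0.003121 K/W
R_total = 0.3661 K/W;  Q = ΔT/R_total = 36/0.3661 = 98.33 W
T_interface = T_inner − Q·ΣR(inner→interface) = 23 − 98.3×0.2504

T ≈ -1.62 °C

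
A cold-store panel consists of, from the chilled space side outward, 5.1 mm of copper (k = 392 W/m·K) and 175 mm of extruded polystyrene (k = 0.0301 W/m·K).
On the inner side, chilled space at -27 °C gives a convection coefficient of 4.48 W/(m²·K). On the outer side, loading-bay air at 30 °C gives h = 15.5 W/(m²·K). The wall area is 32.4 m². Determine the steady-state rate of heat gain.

Q ≈ 303 W

Model the wall as resistances in series:
R_inner film = 1/(h_i·A) = 1/(4.48×32.4) = 0.006889 K/W
R_copper = L/(kA) = 0.0051/(392×32.4) = 4.015×10^-7 K/W
R_extruded polystyrene = L/(kA) = 0.175/(0.0301×32.4) = 0.1794 K/W
R_outer film = 1/(h_o·A) = 1/(15.5×32.4) = 0.001991 K/W
R_total = 0.1883 K/W
Q = ΔT / R_total = 57 / 0.1883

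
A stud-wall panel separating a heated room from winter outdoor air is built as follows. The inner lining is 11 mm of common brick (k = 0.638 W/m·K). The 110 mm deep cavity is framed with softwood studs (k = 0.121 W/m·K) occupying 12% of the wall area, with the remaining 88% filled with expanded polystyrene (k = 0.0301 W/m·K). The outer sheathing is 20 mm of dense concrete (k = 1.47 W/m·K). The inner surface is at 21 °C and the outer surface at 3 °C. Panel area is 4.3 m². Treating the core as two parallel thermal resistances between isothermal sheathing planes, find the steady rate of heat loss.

Sheathing layers in series; stud and cavity paths in parallel between them.
R_inner = 0.011/(0.638×4.3) = 0.00401 K/W
R_stud  = 0.11/(0.121×0.12×4.3) = 1.762 K/W
R_cav   = 0.11/(0.0301×0.88×4.3) = 0.9658 K/W
1/R_core = 1/R_stud + 1/R_cav → R_core = 0.6238 K/W
R_outer = 0.02/(1.47×4.3) = 0.003164 K/W
R_total = 0.631 K/W
Q = ΔT/R_total = 18/0.631

Q ≈ 28.5 W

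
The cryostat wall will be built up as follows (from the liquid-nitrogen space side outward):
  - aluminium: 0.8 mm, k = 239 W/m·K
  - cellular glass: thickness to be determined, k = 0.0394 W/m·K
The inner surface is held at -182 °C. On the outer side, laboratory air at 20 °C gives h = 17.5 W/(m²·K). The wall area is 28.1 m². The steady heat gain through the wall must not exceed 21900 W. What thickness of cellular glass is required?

Series thermal resistances:
R_aluminium = L/(kA) = 0.0008/(239×28.1) = 1.191×10^-7 K/W
R_outer film = 1/(h_o·A) = 1/(17.5×28.1) = 0.002034 K/W
Sum of the known resistances R_other = 0.002034 K/W
Required total resistance R_tot = ΔT/Q_allow = 202/21900 = 0.009224 K/W
R_cellular glass = R_tot − R_other = 0.00719 K/W
L = R·k·A = 0.00719×0.0394×28.1

L ≈ 7.96 mm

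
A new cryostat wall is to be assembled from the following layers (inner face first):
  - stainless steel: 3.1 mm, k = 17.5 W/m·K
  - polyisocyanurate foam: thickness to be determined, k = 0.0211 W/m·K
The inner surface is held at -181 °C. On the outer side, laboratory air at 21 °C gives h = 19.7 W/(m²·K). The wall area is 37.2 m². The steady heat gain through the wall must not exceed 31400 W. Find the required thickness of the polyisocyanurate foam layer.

L ≈ 3.97 mm

Thermal resistances in series:
R_stainless steel = L/(kA) = 0.0031/(17.5×37.2) = 4.762×10^-6 K/W
R_outer film = 1/(h_o·A) = 1/(19.7×37.2) = 0.001365 K/W
Sum of the known resistances R_other = 0.001369 K/W
Required total resistance R_tot = ΔT/Q_allow = 202/31400 = 0.006433 K/W
R_polyisocyanurate foam = R_tot − R_other = 0.005064 K/W
L = R·k·A = 0.005064×0.0211×37.2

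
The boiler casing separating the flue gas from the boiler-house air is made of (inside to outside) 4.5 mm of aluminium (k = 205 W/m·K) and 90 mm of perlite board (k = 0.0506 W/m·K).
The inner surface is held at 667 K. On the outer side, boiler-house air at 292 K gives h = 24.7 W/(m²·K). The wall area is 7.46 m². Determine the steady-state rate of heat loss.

Model the wall as resistances in series:
R_aluminium = L/(kA) = 0.0045/(205×7.46) = 2.943×10^-6 K/W
R_perlite board = L/(kA) = 0.09/(0.0506×7.46) = 0.2384 K/W
R_outer film = 1/(h_o·A) = 1/(24.7×7.46) = 0.005427 K/W
R_total = 0.2439 K/W
Q = ΔT / R_total = 375 / 0.2439

Q ≈ 1540 W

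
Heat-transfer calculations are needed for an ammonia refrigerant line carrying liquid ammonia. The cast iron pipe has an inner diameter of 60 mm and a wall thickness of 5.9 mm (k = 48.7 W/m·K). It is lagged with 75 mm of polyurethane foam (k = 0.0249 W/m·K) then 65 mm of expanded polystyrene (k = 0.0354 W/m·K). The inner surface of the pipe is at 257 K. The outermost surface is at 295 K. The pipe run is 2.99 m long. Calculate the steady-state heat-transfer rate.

Treating each annulus and film as a series resistance:
R_cast iron pipe wall = ln(35.9/30)/(2π×48.7×2.99) = 1.962×10^-4 K/W
R_polyurethane foam = ln(110.9/35.9)/(2π×0.0249×2.99) = 2.411 K/W
R_expanded polystyrene = ln(175.9/110.9)/(2π×0.0354×2.99) = 0.6936 K/W
R_total = 3.105 K/W
Q = ΔT/R_total = 38/3.105

Q ≈ 12.2 W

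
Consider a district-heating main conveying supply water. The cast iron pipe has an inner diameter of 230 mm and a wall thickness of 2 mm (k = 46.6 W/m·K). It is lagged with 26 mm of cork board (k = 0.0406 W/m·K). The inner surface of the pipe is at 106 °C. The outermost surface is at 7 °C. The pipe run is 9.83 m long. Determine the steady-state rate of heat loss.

Q ≈ 1240 W

Treating each annulus and film as a series resistance:
R_cast iron pipe wall = ln(117/115)/(2π×46.6×9.83) = 5.991×10^-6 K/W
R_cork board = ln(143/117)/(2π×0.0406×9.83) = 0.08002 K/W
R_total = 0.08003 K/W
Q = ΔT/R_total = 99/0.08003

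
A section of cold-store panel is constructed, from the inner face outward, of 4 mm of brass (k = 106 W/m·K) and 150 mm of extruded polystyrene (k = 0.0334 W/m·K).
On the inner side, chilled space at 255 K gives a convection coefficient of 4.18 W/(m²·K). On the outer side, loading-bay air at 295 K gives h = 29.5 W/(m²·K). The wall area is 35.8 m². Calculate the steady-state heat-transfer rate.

Q ≈ 301 W

Treating each layer as a thermal resistance in series:
R_inner film = 1/(h_i·A) = 1/(4.18×35.8) = 0.006683 K/W
R_brass = L/(kA) = 0.004/(106×35.8) = 1.054×10^-6 K/W
R_extruded polystyrene = L/(kA) = 0.15/(0.0334×35.8) = 0.1254 K/W
R_outer film = 1/(h_o·A) = 1/(29.5×35.8) = 9.469×10^-4 K/W
R_total = 0.1331 K/W
Q = ΔT / R_total = 40 / 0.1331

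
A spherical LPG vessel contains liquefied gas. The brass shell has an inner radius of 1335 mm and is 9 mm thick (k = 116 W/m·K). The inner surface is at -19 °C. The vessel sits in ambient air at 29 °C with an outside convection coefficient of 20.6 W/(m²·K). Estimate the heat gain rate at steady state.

Q ≈ 22400 W

Radial (spherical) resistances in series:
R_brass shell = (1/1.335 − 1/1.344)/(4π×116) = 3.441×10^-6 K/W
R_outer film = 1/(h·4πr_o²) = 1/(20.6×4π×1.344²) = 0.002139 K/W
R_total = 0.002142 K/W
Q = ΔT/R_total = 48/0.002142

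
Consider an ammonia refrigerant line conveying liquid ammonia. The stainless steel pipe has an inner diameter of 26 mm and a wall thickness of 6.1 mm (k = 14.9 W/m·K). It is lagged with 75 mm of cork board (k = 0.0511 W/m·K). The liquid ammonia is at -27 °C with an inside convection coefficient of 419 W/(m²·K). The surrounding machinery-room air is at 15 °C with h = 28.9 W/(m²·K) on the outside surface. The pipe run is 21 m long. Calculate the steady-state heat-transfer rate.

Per-layer cylindrical resistances, series-summed:
R_inner film = 1/(h_i·2πr₁L) = 1/(419×2π×0.013×21) = 0.001391 K/W
R_stainless steel pipe wall = ln(19.1/13)/(2π×14.9×21) = 1.957×10^-4 K/W
R_cork board = ln(94.1/19.1)/(2π×0.0511×21) = 0.2365 K/W
R_outer film = 1/(h_o·2πr_oL) = 1/(28.9×2π×0.0941×21) = 0.002787 K/W
R_total = 0.2409 K/W
Q = ΔT/R_total = 42/0.2409

Q ≈ 174 W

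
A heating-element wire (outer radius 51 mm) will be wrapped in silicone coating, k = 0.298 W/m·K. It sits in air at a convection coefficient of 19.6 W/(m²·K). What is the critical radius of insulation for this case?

r_cr ≈ 15.2 mm

For a cylinder r_cr = k/h = 0.298/19.6
r_cr = 15.2 mm; since the bare radius (51 mm) is above r_cr, any added insulation will reduce heat loss.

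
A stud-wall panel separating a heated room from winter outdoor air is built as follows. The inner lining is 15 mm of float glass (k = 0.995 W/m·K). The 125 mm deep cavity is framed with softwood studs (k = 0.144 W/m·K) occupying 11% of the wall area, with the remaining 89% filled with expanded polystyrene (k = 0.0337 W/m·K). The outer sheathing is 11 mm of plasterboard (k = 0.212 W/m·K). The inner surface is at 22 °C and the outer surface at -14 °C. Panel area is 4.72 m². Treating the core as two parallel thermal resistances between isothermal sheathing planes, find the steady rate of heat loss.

Q ≈ 60.8 W

Sheathing layers in series; stud and cavity paths in parallel between them.
R_inner = 0.015/(0.995×4.72) = 0.003194 K/W
R_stud  = 0.125/(0.144×0.11×4.72) = 1.672 K/W
R_cav   = 0.125/(0.0337×0.89×4.72) = 0.883 K/W
1/R_core = 1/R_stud + 1/R_cav → R_core = 0.5778 K/W
R_outer = 0.011/(0.212×4.72) = 0.01099 K/W
R_total = 0.592 K/W
Q = ΔT/R_total = 36/0.592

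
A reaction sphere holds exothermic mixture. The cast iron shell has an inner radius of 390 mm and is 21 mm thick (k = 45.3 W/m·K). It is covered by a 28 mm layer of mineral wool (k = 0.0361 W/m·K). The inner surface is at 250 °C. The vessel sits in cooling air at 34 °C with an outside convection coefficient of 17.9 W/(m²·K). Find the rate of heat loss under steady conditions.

Each spherical layer contributes R = (1/r_i − 1/r_o)/(4πk):
R_cast iron shell = (1/0.39 − 1/0.411)/(4π×45.3) = 2.301×10^-4 K/W
R_mineral wool = (1/0.411 − 1/0.439)/(4π×0.0361) = 0.3421 K/W
R_outer film = 1/(h·4πr_o²) = 1/(17.9×4π×0.439²) = 0.02307 K/W
R_total = 0.3654 K/W
Q = ΔT/R_total = 216/0.3654

Q ≈ 591 W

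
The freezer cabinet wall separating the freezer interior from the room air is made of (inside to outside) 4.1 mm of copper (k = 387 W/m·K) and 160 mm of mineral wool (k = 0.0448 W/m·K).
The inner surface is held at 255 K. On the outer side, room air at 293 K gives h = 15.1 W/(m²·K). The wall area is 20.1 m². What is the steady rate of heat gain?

Q ≈ 210 W

Treating each layer as a thermal resistance in series:
R_copper = L/(kA) = 0.0041/(387×20.1) = 5.271×10^-7 K/W
R_mineral wool = L/(kA) = 0.16/(0.0448×20.1) = 0.1777 K/W
R_outer film = 1/(h_o·A) = 1/(15.1×20.1) = 0.003295 K/W
R_total = 0.181 K/W
Q = ΔT / R_total = 38 / 0.181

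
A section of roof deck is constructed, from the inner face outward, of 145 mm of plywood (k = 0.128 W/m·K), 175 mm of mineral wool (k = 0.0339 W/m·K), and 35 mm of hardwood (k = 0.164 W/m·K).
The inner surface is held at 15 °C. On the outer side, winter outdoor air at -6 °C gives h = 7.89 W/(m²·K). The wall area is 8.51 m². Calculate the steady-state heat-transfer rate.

Treating each layer as a thermal resistance in series:
R_plywood = L/(kA) = 0.145/(0.128×8.51) = 0.1331 K/W
R_mineral wool = L/(kA) = 0.175/(0.0339×8.51) = 0.6066 K/W
R_hardwood = L/(kA) = 0.035/(0.164×8.51) = 0.02508 K/W
R_outer film = 1/(h_o·A) = 1/(7.89×8.51) = 0.01489 K/W
R_total = 0.7797 K/W
Q = ΔT / R_total = 21 / 0.7797

Q ≈ 26.9 W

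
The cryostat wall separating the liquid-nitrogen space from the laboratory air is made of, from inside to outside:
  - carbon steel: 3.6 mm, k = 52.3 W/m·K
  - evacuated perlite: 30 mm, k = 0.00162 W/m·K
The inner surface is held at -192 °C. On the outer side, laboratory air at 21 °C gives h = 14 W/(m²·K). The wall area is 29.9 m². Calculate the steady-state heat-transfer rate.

Q ≈ 343 W

Series thermal resistances:
R_carbon steel = L/(kA) = 0.0036/(52.3×29.9) = 2.302×10^-6 K/W
R_evacuated perlite = L/(kA) = 0.03/(0.00162×29.9) = 0.6193 K/W
R_outer film = 1/(h_o·A) = 1/(14×29.9) = 0.002389 K/W
R_total = 0.6217 K/W
Q = ΔT / R_total = 213 / 0.6217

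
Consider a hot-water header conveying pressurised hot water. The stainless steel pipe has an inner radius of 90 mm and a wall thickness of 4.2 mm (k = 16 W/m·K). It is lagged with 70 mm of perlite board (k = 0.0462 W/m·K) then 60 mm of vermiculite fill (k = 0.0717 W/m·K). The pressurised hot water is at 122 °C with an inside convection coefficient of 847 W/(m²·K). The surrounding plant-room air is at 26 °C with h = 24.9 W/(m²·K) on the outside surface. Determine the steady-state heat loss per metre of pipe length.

Per-layer cylindrical resistances, series-summed:
R_inner film = 1/(h_i·2πr₁L) = 1/(847×2π×0.09×1) = 0.002088 K/W
R_stainless steel pipe wall = ln(94.2/90)/(2π×16×1) = 4.537×10^-4 K/W
R_perlite board = ln(164.2/94.2)/(2π×0.0462×1) = 1.914 K/W
R_vermiculite fill = ln(224.2/164.2)/(2π×0.0717×1) = 0.6913 K/W
R_outer film = 1/(h_o·2πr_oL) = 1/(24.9×2π×0.2242×1) = 0.02851 K/W
R_total = 2.637 K/W
Q = ΔT/R_total = 96/2.637

q′ ≈ 36.4 W/m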